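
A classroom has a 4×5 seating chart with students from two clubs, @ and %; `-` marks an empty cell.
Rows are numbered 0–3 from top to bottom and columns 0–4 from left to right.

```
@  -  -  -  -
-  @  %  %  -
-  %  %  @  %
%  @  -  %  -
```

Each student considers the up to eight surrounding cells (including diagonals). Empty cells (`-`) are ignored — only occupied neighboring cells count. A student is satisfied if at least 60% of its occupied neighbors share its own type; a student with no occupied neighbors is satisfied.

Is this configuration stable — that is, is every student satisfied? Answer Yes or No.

Row 0: (0,0)@ 1/1 ok
Row 1: (1,1)@ 1/4 unhappy · (1,2)% 3/5 ok · (1,3)% 3/4 ok
Row 2: (2,1)% 3/5 ok · (2,2)% 4/7 unhappy · (2,3)@ 0/5 unhappy · (2,4)% 2/3 ok
Row 3: (3,0)% 1/2 unhappy · (3,1)@ 0/3 unhappy · (3,3)% 2/3 ok
For instance (1,1) has only 1/4 same-type neighbors, below 3/5.

No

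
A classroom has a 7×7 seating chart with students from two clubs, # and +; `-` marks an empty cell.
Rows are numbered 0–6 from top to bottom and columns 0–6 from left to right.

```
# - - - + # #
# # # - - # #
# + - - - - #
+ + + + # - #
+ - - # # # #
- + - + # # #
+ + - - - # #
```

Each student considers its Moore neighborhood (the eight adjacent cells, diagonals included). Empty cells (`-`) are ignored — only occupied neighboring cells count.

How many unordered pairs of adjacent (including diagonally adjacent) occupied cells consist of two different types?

Scan each occupied cell's neighbors to the right and below (and the two forward diagonals) so each pair is counted once.
From row 0: 2 unlike of 9 pairs (running 2/9).
From row 1: 3 unlike of 10 pairs (running 5/19).
From row 2: 3 unlike of 7 pairs (running 8/26).
From row 3: 4 unlike of 14 pairs (running 12/40).
From row 4: 2 unlike of 14 pairs (running 14/54).
From row 5: 1 unlike of 10 pairs (running 15/64).
From row 6: 0 unlike of 2 pairs (running 15/66).
Total adjacent occupied pairs: 66; unlike-type pairs: 15.

15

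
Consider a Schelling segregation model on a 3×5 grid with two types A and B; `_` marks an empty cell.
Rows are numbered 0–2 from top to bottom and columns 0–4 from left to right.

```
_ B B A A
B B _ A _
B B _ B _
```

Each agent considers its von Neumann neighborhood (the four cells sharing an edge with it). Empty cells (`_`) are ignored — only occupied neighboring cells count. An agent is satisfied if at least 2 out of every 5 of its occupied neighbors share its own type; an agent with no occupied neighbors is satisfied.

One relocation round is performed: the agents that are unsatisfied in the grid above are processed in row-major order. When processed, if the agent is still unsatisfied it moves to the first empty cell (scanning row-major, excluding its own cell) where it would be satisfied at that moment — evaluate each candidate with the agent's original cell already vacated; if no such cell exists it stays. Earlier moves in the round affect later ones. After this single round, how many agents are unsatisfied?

Initially unsatisfied (in order): (2,3).
  (2,3) → (0,0).
Resulting grid:
B B B A A
B B _ A _
B B _ _ _
All satisfied now.

0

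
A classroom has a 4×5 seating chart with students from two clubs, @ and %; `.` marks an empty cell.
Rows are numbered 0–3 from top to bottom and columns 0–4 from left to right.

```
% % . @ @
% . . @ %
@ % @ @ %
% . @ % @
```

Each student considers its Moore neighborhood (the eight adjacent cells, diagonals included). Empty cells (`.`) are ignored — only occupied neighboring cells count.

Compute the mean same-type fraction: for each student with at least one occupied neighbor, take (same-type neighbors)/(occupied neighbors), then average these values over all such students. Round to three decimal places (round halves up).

Row 0: (0,0)% 2/2 · (0,1)% 2/2 · (0,3)@ 2/3 · (0,4)@ 2/3
Row 1: (1,0)% 3/4 · (1,3)@ 4/6 · (1,4)% 1/5
Row 2: (2,0)@ 0/3 · (2,1)% 2/5 · (2,2)@ 3/5 · (2,3)@ 4/7 · (2,4)% 2/5
Row 3: (3,0)% 1/2 · (3,2)@ 2/4 · (3,3)% 1/5 · (3,4)@ 1/3
Sum over 16 students: 2/2 + 2/2 + 2/3 + 2/3 + 3/4 + 4/6 + 1/5 + 0/3 + 2/5 + 3/5 + 4/7 + 2/5 + 1/2 + 2/4 + 1/5 + 1/3 = 3551/420; mean = 3551/420 ÷ 16 = 3551/6720 = 0.528422… → 0.528.

0.528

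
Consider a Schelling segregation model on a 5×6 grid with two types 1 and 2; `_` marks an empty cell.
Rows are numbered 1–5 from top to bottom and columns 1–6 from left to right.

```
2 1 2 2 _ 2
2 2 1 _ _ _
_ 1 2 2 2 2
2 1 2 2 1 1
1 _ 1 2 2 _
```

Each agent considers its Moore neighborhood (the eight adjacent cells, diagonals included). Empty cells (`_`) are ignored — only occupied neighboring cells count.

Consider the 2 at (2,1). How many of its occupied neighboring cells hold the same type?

2

Occupied neighbors of (2,1): (1,1)=2, (1,2)=1, (2,2)=2, (3,2)=1.
Same type (2): 2 of 4.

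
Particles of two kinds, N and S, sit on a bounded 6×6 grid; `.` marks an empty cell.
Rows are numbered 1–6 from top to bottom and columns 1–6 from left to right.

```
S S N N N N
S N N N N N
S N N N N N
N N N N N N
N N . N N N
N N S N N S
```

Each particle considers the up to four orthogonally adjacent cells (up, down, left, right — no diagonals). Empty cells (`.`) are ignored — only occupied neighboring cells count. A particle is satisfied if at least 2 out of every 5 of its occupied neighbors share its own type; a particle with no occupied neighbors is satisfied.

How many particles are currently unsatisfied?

4

Row 1: (1,1)S 2/2 ✓ · (1,2)S 1/3 ✗ · (1,3)N 2/3 ✓ · (1,4)N 3/3 ✓ · (1,5)N 3/3 ✓ · (1,6)N 2/2 ✓
Row 2: (2,1)S 2/3 ✓ · (2,2)N 2/4 ✓ · (2,3)N 4/4 ✓ · (2,4)N 4/4 ✓ · (2,5)N 4/4 ✓ · (2,6)N 3/3 ✓
Row 3: (3,1)S 1/3 ✗ · (3,2)N 3/4 ✓ · (3,3)N 4/4 ✓ · (3,4)N 4/4 ✓ · (3,5)N 4/4 ✓ · (3,6)N 3/3 ✓
Row 4: (4,1)N 2/3 ✓ · (4,2)N 4/4 ✓ · (4,3)N 3/3 ✓ · (4,4)N 4/4 ✓ · (4,5)N 4/4 ✓ · (4,6)N 3/3 ✓
Row 5: (5,1)N 3/3 ✓ · (5,2)N 3/3 ✓ · (5,4)N 3/3 ✓ · (5,5)N 4/4 ✓ · (5,6)N 2/3 ✓
Row 6: (6,1)N 2/2 ✓ · (6,2)N 2/3 ✓ · (6,3)S 0/2 ✗ · (6,4)N 2/3 ✓ · (6,5)N 2/3 ✓ · (6,6)S 0/2 ✗
Unsatisfied: (1,2), (3,1), (6,3), (6,6) — 4 in total.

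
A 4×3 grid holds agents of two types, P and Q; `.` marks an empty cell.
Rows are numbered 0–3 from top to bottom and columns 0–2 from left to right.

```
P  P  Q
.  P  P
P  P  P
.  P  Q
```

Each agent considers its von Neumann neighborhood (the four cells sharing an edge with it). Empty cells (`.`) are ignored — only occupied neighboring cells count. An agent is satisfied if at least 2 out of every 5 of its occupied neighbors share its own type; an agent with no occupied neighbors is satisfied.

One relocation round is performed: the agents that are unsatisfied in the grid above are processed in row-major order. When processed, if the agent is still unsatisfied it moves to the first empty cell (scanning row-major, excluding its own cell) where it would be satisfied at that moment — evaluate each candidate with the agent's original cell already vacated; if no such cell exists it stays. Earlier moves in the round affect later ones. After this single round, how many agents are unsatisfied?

2

Initially unsatisfied (in order): (0,2), (3,2).
  (0,2): no empty cell satisfies it; stays.
  (3,2): no empty cell satisfies it; stays.
Resulting grid:
P P Q
. P P
P P P
. P Q
Unsatisfied now: (0,2), (3,2).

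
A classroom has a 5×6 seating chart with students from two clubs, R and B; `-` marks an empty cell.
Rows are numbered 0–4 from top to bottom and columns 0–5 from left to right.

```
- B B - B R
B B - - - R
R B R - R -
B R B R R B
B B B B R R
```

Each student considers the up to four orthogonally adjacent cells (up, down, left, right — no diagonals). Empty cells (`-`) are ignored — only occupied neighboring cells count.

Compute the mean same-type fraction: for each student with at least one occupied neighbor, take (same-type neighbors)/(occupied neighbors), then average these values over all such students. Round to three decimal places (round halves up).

Row 0: (0,1)B 2/2 · (0,2)B 1/1 · (0,4)B 0/1 · (0,5)R 1/2
Row 1: (1,0)B 1/2 · (1,1)B 3/3 · (1,5)R 1/1
Row 2: (2,0)R 0/3 · (2,1)B 1/4 · (2,2)R 0/2 · (2,4)R 1/1
Row 3: (3,0)B 1/3 · (3,1)R 0/4 · (3,2)B 1/4 · (3,3)R 1/3 · (3,4)R 3/4 · (3,5)B 0/2
Row 4: (4,0)B 2/2 · (4,1)B 2/3 · (4,2)B 3/3 · (4,3)B 1/3 · (4,4)R 2/3 · (4,5)R 1/2
Sum over 23 students: 2/2 + 1/1 + 0/1 + 1/2 + 1/2 + 3/3 + 1/1 + 0/3 + 1/4 + 0/2 + 1/1 + 1/3 + 0/4 + 1/4 + 1/3 + 3/4 + 0/2 + 2/2 + 2/3 + 3/3 + 1/3 + 2/3 + 1/2 = 145/12; mean = 145/12 ÷ 23 = 145/276 = 0.525362… → 0.525.

0.525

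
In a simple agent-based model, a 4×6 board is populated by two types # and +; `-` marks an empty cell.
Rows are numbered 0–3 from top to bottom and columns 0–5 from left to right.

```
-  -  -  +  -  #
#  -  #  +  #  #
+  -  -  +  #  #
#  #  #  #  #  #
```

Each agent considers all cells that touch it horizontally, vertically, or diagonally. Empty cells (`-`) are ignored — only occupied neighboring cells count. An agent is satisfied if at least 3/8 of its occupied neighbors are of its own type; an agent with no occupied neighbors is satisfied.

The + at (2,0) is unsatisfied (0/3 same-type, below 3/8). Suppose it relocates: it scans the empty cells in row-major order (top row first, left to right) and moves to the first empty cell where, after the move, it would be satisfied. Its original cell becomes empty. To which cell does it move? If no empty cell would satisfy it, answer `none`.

(0,2)

Vacating (2,0). Empty cells in order:
  (0,0): 0/1 same-type → still unsatisfied.
  (0,1): 0/2 same-type → still unsatisfied.
  (0,2): 2/3 same-type → satisfied — stop here.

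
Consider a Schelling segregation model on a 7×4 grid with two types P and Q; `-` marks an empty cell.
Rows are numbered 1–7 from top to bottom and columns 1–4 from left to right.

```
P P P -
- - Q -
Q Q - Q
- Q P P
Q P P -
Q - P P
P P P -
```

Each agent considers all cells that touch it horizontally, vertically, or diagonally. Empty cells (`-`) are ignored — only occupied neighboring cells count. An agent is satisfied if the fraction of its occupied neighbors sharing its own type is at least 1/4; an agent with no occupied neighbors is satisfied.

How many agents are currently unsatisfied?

0

(1,1)P 1/1 ok
(1,2)P 2/3 ok
(1,3)P 1/2 ok
(2,3)Q 2/4 ok
(3,1)Q 2/2 ok
(3,2)Q 3/4 ok
(3,4)Q 1/3 ok
(4,2)Q 3/6 ok
(4,3)P 3/6 ok
(4,4)P 2/3 ok
(5,1)Q 2/3 ok
(5,2)P 3/6 ok
(5,3)P 5/6 ok
(6,1)Q 1/4 ok
(6,3)P 5/5 ok
(6,4)P 3/3 ok
(7,1)P 1/2 ok
(7,2)P 3/4 ok
(7,3)P 3/3 ok
Every one meets the threshold.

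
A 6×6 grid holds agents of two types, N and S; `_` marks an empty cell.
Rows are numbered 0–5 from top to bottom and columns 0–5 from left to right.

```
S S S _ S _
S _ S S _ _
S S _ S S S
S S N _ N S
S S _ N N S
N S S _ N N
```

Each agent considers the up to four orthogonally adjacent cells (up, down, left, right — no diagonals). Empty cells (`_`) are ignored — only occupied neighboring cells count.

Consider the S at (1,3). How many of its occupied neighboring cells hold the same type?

2

Occupied neighbors of (1,3): (2,3)=S, (1,2)=S.
Same type (S): 2 of 2.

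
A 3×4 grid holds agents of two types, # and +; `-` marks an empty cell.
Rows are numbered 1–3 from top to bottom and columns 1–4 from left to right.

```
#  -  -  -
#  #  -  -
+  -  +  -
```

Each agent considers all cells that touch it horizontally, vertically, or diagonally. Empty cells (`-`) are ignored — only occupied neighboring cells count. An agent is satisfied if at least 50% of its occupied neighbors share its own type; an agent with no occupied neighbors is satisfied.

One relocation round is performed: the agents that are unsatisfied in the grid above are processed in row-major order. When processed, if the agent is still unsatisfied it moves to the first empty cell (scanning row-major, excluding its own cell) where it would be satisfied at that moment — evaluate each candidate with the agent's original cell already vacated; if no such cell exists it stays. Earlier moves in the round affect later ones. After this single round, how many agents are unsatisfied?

0

Initially unsatisfied (in order): (3,1), (3,3).
  (3,1) → (1,4).
  (3,3) → (1,3).
Resulting grid:
# - + +
# # - -
- - - -
All satisfied now.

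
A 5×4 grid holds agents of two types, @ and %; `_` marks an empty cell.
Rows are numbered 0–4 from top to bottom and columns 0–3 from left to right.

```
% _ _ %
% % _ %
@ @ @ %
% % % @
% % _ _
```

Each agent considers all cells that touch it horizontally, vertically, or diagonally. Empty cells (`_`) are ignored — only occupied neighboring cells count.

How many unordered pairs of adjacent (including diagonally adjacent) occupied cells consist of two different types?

Scan each occupied cell's neighbors to the right and below (and the two forward diagonals) so each pair is counted once.
From row 0: 0 unlike of 3 pairs (running 0/3).
From row 1: 6 unlike of 8 pairs (running 6/11).
From row 2: 9 unlike of 13 pairs (running 15/24).
From row 3: 1 unlike of 8 pairs (running 16/32).
From row 4: 0 unlike of 1 pairs (running 16/33).
Total adjacent occupied pairs: 33; unlike-type pairs: 16.

16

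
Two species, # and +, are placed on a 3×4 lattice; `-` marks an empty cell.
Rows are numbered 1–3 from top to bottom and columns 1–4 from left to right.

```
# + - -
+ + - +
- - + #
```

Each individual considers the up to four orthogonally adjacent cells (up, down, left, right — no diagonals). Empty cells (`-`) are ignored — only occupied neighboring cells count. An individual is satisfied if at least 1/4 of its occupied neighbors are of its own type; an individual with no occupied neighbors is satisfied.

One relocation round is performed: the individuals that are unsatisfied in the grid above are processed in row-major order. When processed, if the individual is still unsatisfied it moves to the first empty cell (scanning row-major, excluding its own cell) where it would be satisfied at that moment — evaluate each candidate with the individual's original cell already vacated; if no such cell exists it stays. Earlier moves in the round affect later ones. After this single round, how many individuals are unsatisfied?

Initially unsatisfied (in order): (1,1), (2,4), (3,3), (3,4).
  (1,1): no empty cell satisfies it; stays.
  (2,4) → (1,3).
  (3,3) → (1,4).
  (3,4): now satisfied by earlier moves; stays.
Resulting grid:
# + + +
+ + - -
- - - #
Unsatisfied now: (1,1).

1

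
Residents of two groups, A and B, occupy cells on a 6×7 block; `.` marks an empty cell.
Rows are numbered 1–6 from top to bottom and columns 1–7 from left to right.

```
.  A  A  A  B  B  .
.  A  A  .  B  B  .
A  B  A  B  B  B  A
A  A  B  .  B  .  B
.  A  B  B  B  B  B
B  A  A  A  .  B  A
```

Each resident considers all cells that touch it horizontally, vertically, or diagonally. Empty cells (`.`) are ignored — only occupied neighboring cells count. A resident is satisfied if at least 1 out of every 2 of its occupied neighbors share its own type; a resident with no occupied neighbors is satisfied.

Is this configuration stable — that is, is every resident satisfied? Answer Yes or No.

Row 1: (1,2)A 3/3 ✓ · (1,3)A 4/4 ✓ · (1,4)A 2/4 ✓ · (1,5)B 3/4 ✓ · (1,6)B 3/3 ✓
Row 2: (2,2)A 5/6 ✓ · (2,3)A 5/7 ✓ · (2,5)B 6/7 ✓ · (2,6)B 5/6 ✓
Row 3: (3,1)A 3/4 ✓ · (3,2)B 1/7 ✗ · (3,3)A 3/6 ✓ · (3,4)B 4/6 ✓ · (3,5)B 5/5 ✓ · (3,6)B 5/6 ✓ · (3,7)A 0/3 ✗
Row 4: (4,1)A 3/4 ✓ · (4,2)A 4/7 ✓ · (4,3)B 4/7 ✓ · (4,5)B 6/6 ✓ · (4,7)B 3/4 ✓
Row 5: (5,2)A 4/7 ✓ · (5,3)B 2/7 ✗ · (5,4)B 4/6 ✓ · (5,5)B 4/5 ✓ · (5,6)B 5/6 ✓ · (5,7)B 3/4 ✓
Row 6: (6,1)B 0/2 ✗ · (6,2)A 2/4 ✓ · (6,3)A 3/5 ✓ · (6,4)A 1/4 ✗ · (6,6)B 3/4 ✓ · (6,7)A 0/3 ✗
For instance (3,2) has only 1/7 same-type neighbors, below 1/2.

No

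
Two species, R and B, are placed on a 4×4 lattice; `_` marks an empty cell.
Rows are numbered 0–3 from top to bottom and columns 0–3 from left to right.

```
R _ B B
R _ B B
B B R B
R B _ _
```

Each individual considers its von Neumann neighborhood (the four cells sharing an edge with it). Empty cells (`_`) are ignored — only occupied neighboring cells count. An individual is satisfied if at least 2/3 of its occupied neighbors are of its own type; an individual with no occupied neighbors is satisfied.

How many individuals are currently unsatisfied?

6

Row 0: (0,0)R 1/1 satisfied · (0,2)B 2/2 satisfied · (0,3)B 2/2 satisfied
Row 1: (1,0)R 1/2 not · (1,2)B 2/3 satisfied · (1,3)B 3/3 satisfied
Row 2: (2,0)B 1/3 not · (2,1)B 2/3 satisfied · (2,2)R 0/3 not · (2,3)B 1/2 not
Row 3: (3,0)R 0/2 not · (3,1)B 1/2 not
Unsatisfied: (1,0), (2,0), (2,2), (2,3), (3,0), (3,1) — 6 in total.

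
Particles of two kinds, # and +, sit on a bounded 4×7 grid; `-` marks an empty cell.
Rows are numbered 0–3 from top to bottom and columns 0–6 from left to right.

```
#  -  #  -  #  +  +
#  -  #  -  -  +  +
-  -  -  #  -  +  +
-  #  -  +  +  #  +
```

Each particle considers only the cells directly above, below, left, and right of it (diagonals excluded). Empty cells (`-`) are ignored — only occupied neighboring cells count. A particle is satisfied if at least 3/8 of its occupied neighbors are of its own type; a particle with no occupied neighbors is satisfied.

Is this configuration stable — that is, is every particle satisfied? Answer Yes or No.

(0,0)# 1/1 satisfied
(0,2)# 1/1 satisfied
(0,4)# 0/1 not
(0,5)+ 2/3 satisfied
(0,6)+ 2/2 satisfied
(1,0)# 1/1 satisfied
(1,2)# 1/1 satisfied
(1,5)+ 3/3 satisfied
(1,6)+ 3/3 satisfied
(2,3)# 0/1 not
(2,5)+ 2/3 satisfied
(2,6)+ 3/3 satisfied
(3,1)# 0/0 satisfied
(3,3)+ 1/2 satisfied
(3,4)+ 1/2 satisfied
(3,5)# 0/3 not
(3,6)+ 1/2 satisfied
For instance (0,4) has only 0/1 same-type neighbors, below 3/8.

No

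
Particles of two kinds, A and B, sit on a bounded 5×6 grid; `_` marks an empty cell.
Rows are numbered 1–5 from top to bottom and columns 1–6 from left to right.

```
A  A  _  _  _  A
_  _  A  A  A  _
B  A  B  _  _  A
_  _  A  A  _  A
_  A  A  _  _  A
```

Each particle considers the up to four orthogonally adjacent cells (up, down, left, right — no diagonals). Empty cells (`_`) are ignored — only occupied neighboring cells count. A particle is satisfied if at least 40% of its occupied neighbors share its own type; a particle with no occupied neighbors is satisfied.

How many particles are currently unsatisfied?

3

(1,1)A 1/1 ok
(1,2)A 1/1 ok
(1,6)A 0/0 ok
(2,3)A 1/2 ok
(2,4)A 2/2 ok
(2,5)A 1/1 ok
(3,1)B 0/1 unhappy
(3,2)A 0/2 unhappy
(3,3)B 0/3 unhappy
(3,6)A 1/1 ok
(4,3)A 2/3 ok
(4,4)A 1/1 ok
(4,6)A 2/2 ok
(5,2)A 1/1 ok
(5,3)A 2/2 ok
(5,6)A 1/1 ok
Unsatisfied: (3,1), (3,2), (3,3) — 3 in total.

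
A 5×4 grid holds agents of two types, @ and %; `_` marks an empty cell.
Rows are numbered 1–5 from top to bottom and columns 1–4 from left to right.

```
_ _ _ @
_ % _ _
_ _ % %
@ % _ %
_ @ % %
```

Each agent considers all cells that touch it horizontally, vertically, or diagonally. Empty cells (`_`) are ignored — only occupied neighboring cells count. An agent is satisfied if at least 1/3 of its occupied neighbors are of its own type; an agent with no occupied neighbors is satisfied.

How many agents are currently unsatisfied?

Row 1: (1,4)@ 0/0 ok
Row 2: (2,2)% 1/1 ok
Row 3: (3,3)% 4/4 ok · (3,4)% 2/2 ok
Row 4: (4,1)@ 1/2 ok · (4,2)% 2/4 ok · (4,4)% 4/4 ok
Row 5: (5,2)@ 1/3 ok · (5,3)% 3/4 ok · (5,4)% 2/2 ok
Every one meets the threshold.

0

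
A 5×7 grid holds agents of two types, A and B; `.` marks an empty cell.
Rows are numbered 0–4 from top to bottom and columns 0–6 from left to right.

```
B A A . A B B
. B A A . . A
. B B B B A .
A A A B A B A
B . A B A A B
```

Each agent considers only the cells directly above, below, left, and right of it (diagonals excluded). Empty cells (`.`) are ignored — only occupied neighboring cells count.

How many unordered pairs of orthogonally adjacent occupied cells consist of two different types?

22

Scan each occupied cell's neighbors to the right and below so each pair is counted once.
Row 0: B(0,0)–A(0,1)≠ A(0,1)–A(0,2)= A(0,1)–B(1,1)≠ A(0,2)–A(1,2)= A(0,4)–B(0,5)≠ B(0,5)–B(0,6)= B(0,6)–A(1,6)≠  → 4/7 unlike.
Row 1: B(1,1)–A(1,2)≠ B(1,1)–B(2,1)= A(1,2)–A(1,3)= A(1,2)–B(2,2)≠ A(1,3)–B(2,3)≠  → 3/5 unlike.
Row 2: B(2,1)–B(2,2)= B(2,1)–A(3,1)≠ B(2,2)–B(2,3)= B(2,2)–A(3,2)≠ B(2,3)–B(2,4)= B(2,3)–B(3,3)= B(2,4)–A(2,5)≠ B(2,4)–A(3,4)≠ A(2,5)–B(3,5)≠  → 5/9 unlike.
Row 3: A(3,0)–A(3,1)= A(3,0)–B(4,0)≠ A(3,1)–A(3,2)= A(3,2)–B(3,3)≠ A(3,2)–A(4,2)= B(3,3)–A(3,4)≠ B(3,3)–B(4,3)= A(3,4)–B(3,5)≠ A(3,4)–A(4,4)= B(3,5)–A(3,6)≠ B(3,5)–A(4,5)≠ A(3,6)–B(4,6)≠  → 7/12 unlike.
Row 4: A(4,2)–B(4,3)≠ B(4,3)–A(4,4)≠ A(4,4)–A(4,5)= A(4,5)–B(4,6)≠  → 3/4 unlike.
Total adjacent occupied pairs: 37; unlike-type pairs: 22.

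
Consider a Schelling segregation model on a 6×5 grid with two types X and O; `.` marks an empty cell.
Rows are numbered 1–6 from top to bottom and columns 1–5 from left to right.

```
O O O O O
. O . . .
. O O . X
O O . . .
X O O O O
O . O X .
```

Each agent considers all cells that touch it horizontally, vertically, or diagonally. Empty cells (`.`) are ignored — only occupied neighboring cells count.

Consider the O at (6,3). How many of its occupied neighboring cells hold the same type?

Occupied neighbors of (6,3): (5,2)=O, (5,3)=O, (5,4)=O, (6,4)=X.
Same type (O): 3 of 4.

3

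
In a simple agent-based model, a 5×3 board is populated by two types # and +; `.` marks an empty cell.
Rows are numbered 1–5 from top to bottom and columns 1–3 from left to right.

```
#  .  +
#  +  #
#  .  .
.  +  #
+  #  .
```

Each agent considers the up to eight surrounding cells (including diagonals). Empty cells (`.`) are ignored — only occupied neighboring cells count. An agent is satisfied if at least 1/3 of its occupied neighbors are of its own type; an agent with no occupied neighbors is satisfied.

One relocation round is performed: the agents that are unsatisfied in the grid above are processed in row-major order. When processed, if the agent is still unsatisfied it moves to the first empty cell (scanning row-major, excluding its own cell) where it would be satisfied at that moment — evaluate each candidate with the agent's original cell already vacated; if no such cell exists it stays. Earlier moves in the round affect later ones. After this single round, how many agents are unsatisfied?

Initially unsatisfied (in order): (2,2), (2,3), (4,2).
  (2,2) → (3,3).
  (2,3) → (1,2).
  (4,2): now satisfied by earlier moves; stays.
Resulting grid:
# # +
# . .
# . +
. + #
+ # .
Unsatisfied now: (1,3).

1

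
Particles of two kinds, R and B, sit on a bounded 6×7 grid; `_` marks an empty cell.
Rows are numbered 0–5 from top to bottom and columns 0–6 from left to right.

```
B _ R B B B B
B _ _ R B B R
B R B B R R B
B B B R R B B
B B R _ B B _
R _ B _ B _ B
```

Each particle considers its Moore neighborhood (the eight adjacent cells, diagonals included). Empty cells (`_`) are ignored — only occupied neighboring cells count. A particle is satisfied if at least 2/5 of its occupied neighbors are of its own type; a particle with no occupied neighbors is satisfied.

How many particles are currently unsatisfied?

Row 0: (0,0)B 1/1 ok · (0,2)R 1/2 ok · (0,3)B 2/4 ok · (0,4)B 4/5 ok · (0,5)B 4/5 ok · (0,6)B 2/3 ok
Row 1: (1,0)B 2/3 ok · (1,3)R 2/7 unhappy · (1,4)B 5/8 ok · (1,5)B 5/8 ok · (1,6)R 1/5 unhappy
Row 2: (2,0)B 3/4 ok · (2,1)R 0/6 unhappy · (2,2)B 3/6 ok · (2,3)B 3/7 ok · (2,4)R 4/8 ok · (2,5)R 3/8 unhappy · (2,6)B 3/5 ok
Row 3: (3,0)B 4/5 ok · (3,1)B 6/8 ok · (3,2)B 4/7 ok · (3,3)R 3/7 ok · (3,4)R 3/7 ok · (3,5)B 4/7 ok · (3,6)B 3/4 ok
Row 4: (4,0)B 3/4 ok · (4,1)B 5/7 ok · (4,2)R 1/5 unhappy · (4,4)B 3/5 ok · (4,5)B 5/6 ok
Row 5: (5,0)R 0/2 unhappy · (5,2)B 1/2 ok · (5,4)B 2/2 ok · (5,6)B 1/1 ok
Unsatisfied: (1,3), (1,6), (2,1), (2,5), (4,2), (5,0) — 6 in total.

6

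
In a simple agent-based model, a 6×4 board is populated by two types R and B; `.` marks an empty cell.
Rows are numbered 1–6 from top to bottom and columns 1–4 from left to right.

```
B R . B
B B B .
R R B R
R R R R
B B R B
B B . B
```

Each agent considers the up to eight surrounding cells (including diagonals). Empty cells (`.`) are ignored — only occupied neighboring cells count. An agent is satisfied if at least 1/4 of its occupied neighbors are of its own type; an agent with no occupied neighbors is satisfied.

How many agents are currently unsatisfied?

1

Row 1: (1,1)B 2/3 ok · (1,2)R 0/4 unhappy · (1,4)B 1/1 ok
Row 2: (2,1)B 2/5 ok · (2,2)B 4/7 ok · (2,3)B 3/6 ok
Row 3: (3,1)R 3/5 ok · (3,2)R 4/8 ok · (3,3)B 2/7 ok · (3,4)R 2/4 ok
Row 4: (4,1)R 3/5 ok · (4,2)R 5/8 ok · (4,3)R 5/8 ok · (4,4)R 3/5 ok
Row 5: (5,1)B 3/5 ok · (5,2)B 3/7 ok · (5,3)R 3/7 ok · (5,4)B 1/4 ok
Row 6: (6,1)B 3/3 ok · (6,2)B 3/4 ok · (6,4)B 1/2 ok
Unsatisfied: (1,2) — 1 in total.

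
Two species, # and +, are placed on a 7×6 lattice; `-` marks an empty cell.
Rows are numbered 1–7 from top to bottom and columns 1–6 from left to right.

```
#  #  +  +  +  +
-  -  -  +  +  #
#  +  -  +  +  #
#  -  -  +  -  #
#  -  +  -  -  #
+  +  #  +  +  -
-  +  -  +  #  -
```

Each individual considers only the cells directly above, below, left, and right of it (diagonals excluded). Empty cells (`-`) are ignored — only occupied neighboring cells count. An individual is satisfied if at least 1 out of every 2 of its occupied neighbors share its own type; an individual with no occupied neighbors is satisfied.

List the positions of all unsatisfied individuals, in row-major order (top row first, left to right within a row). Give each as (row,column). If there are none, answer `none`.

(2,6), (3,2), (5,3), (6,3), (7,5)

(1,1)# 1/1 ok
(1,2)# 1/2 ok
(1,3)+ 1/2 ok
(1,4)+ 3/3 ok
(1,5)+ 3/3 ok
(1,6)+ 1/2 ok
(2,4)+ 3/3 ok
(2,5)+ 3/4 ok
(2,6)# 1/3 unhappy
(3,1)# 1/2 ok
(3,2)+ 0/1 unhappy
(3,4)+ 3/3 ok
(3,5)+ 2/3 ok
(3,6)# 2/3 ok
(4,1)# 2/2 ok
(4,4)+ 1/1 ok
(4,6)# 2/2 ok
(5,1)# 1/2 ok
(5,3)+ 0/1 unhappy
(5,6)# 1/1 ok
(6,1)+ 1/2 ok
(6,2)+ 2/3 ok
(6,3)# 0/3 unhappy
(6,4)+ 2/3 ok
(6,5)+ 1/2 ok
(7,2)+ 1/1 ok
(7,4)+ 1/2 ok
(7,5)# 0/2 unhappy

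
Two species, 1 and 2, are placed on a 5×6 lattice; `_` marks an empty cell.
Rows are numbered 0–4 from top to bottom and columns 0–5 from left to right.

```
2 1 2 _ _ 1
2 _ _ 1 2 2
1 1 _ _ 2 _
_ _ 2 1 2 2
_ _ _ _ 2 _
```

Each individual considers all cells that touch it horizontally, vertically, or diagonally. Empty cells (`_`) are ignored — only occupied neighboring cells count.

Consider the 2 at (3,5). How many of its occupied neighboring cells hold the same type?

3

Occupied neighbors of (3,5): (2,4)=2, (3,4)=2, (4,4)=2.
Same type (2): 3 of 3.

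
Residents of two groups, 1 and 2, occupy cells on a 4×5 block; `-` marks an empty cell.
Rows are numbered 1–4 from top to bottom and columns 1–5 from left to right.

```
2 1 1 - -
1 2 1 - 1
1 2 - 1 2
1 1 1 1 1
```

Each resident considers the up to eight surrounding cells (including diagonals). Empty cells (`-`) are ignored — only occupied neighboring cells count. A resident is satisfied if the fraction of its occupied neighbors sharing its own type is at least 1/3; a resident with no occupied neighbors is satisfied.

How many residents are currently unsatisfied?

(1,1)2 1/3 ✓
(1,2)1 3/5 ✓
(1,3)1 2/3 ✓
(2,1)1 2/5 ✓
(2,2)2 2/7 ✗
(2,3)1 3/5 ✓
(2,5)1 1/2 ✓
(3,1)1 3/5 ✓
(3,2)2 1/7 ✗
(3,4)1 5/6 ✓
(3,5)2 0/4 ✗
(4,1)1 2/3 ✓
(4,2)1 3/4 ✓
(4,3)1 3/4 ✓
(4,4)1 3/4 ✓
(4,5)1 2/3 ✓
Unsatisfied: (2,2), (3,2), (3,5) — 3 in total.

3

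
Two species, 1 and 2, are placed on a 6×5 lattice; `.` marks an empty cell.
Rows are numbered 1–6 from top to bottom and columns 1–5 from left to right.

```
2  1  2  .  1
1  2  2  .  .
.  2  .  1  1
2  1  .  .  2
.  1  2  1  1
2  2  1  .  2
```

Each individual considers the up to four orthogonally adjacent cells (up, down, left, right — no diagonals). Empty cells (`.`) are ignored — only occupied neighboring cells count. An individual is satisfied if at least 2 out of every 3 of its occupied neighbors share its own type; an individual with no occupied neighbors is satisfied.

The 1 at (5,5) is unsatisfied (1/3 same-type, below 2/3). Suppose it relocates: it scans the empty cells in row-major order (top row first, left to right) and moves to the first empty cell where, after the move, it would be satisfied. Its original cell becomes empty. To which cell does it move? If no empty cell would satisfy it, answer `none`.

(2,5)

Vacating (5,5). Empty cells in order:
  (1,4): 1/2 same-type → still unsatisfied.
  (2,4): 1/2 same-type → still unsatisfied.
  (2,5): 2/2 same-type → satisfied — stop here.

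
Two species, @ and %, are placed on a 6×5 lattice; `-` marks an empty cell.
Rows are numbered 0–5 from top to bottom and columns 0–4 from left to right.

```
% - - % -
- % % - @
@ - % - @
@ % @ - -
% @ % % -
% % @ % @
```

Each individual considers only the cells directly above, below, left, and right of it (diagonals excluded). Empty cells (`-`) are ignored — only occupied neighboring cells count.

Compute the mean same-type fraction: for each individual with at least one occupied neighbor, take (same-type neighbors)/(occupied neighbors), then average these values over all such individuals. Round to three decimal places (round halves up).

0.505

(0,0)% — no occupied neighbors
(0,3)% — no occupied neighbors
(1,1)% 1/1
(1,2)% 2/2
(1,4)@ 1/1
(2,0)@ 1/1
(2,2)% 1/2
(2,4)@ 1/1
(3,0)@ 1/3
(3,1)% 0/3
(3,2)@ 0/3
(4,0)% 1/3
(4,1)@ 0/4
(4,2)% 1/4
(4,3)% 2/2
(5,0)% 2/2
(5,1)% 1/3
(5,2)@ 0/3
(5,3)% 1/3
(5,4)@ 0/1
Sum over 18 individuals: 1/1 + 2/2 + 1/1 + 1/1 + 1/2 + 1/1 + 1/3 + 0/3 + 0/3 + 1/3 + 0/4 + 1/4 + 2/2 + 2/2 + 1/3 + 0/3 + 1/3 + 0/1 = 109/12; mean = 109/12 ÷ 18 = 109/216 = 0.504629… → 0.505.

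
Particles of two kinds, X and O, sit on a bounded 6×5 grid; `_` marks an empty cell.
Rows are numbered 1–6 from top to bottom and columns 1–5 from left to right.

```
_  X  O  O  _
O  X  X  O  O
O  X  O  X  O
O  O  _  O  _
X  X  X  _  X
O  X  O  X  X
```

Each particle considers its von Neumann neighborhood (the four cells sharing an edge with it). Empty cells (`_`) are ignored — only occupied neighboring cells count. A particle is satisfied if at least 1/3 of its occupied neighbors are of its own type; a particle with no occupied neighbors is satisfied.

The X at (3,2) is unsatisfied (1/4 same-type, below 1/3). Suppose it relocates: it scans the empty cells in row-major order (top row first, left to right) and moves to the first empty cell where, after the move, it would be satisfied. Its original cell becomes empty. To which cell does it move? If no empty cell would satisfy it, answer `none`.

Vacating (3,2). Empty cells in order:
  (1,1): 1/2 same-type → satisfied — stop here.

(1,1)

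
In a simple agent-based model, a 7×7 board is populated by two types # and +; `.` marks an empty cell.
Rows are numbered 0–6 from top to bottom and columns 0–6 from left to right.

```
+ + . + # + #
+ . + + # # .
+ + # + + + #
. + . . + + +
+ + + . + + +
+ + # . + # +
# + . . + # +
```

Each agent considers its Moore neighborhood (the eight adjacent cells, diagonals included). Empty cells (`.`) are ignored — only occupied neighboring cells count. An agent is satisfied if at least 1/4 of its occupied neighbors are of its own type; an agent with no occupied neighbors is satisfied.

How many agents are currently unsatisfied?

Row 0: (0,0)+ 2/2 ✓ · (0,1)+ 3/3 ✓ · (0,3)+ 2/4 ✓ · (0,4)# 2/5 ✓ · (0,5)+ 0/4 ✗ · (0,6)# 1/2 ✓
Row 1: (1,0)+ 4/4 ✓ · (1,2)+ 5/6 ✓ · (1,3)+ 4/7 ✓ · (1,4)# 2/8 ✓ · (1,5)# 4/7 ✓
Row 2: (2,0)+ 3/3 ✓ · (2,1)+ 4/5 ✓ · (2,2)# 0/5 ✗ · (2,3)+ 4/6 ✓ · (2,4)+ 5/7 ✓ · (2,5)+ 4/7 ✓ · (2,6)# 1/4 ✓
Row 3: (3,1)+ 5/6 ✓ · (3,4)+ 6/6 ✓ · (3,5)+ 7/8 ✓ · (3,6)+ 4/5 ✓
Row 4: (4,0)+ 4/4 ✓ · (4,1)+ 5/6 ✓ · (4,2)+ 3/4 ✓ · (4,4)+ 4/5 ✓ · (4,5)+ 7/8 ✓ · (4,6)+ 4/5 ✓
Row 5: (5,0)+ 4/5 ✓ · (5,1)+ 5/7 ✓ · (5,2)# 0/4 ✗ · (5,4)+ 3/5 ✓ · (5,5)# 1/8 ✗ · (5,6)+ 3/5 ✓
Row 6: (6,0)# 0/3 ✗ · (6,1)+ 2/4 ✓ · (6,4)+ 1/3 ✓ · (6,5)# 1/5 ✗ · (6,6)+ 1/3 ✓
Unsatisfied: (0,5), (2,2), (5,2), (5,5), (6,0), (6,5) — 6 in total.

6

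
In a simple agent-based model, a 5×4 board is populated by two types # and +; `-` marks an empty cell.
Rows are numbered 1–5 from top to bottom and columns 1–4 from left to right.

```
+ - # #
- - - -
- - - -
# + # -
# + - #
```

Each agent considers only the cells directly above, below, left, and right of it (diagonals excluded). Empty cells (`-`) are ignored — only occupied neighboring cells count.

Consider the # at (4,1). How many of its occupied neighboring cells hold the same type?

Occupied neighbors of (4,1): (5,1)=#, (4,2)=+.
Same type (#): 1 of 2.

1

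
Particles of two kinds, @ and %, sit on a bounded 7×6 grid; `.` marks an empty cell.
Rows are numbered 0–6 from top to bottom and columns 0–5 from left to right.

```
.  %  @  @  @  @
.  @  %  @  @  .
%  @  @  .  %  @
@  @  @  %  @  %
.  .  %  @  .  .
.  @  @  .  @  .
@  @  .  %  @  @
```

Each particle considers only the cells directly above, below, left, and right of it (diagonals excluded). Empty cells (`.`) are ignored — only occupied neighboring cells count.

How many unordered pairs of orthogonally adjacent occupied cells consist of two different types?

20

Scan each occupied cell's neighbors to the right and below so each pair is counted once.
From row 0: 3 unlike of 8 pairs (running 3/8).
From row 1: 4 unlike of 6 pairs (running 7/14).
From row 2: 5 unlike of 8 pairs (running 12/22).
From row 3: 5 unlike of 7 pairs (running 17/29).
From row 4: 2 unlike of 2 pairs (running 19/31).
From row 5: 0 unlike of 3 pairs (running 19/34).
From row 6: 1 unlike of 3 pairs (running 20/37).
Total adjacent occupied pairs: 37; unlike-type pairs: 20.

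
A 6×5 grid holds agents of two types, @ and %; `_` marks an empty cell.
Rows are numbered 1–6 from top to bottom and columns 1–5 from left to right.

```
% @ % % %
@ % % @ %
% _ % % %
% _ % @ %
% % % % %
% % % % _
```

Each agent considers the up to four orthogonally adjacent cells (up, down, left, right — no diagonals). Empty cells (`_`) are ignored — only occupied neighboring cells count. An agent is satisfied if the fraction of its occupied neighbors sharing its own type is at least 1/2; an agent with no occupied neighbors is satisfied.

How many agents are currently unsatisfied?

Row 1: (1,1)% 0/2 not · (1,2)@ 0/3 not · (1,3)% 2/3 satisfied · (1,4)% 2/3 satisfied · (1,5)% 2/2 satisfied
Row 2: (2,1)@ 0/3 not · (2,2)% 1/3 not · (2,3)% 3/4 satisfied · (2,4)@ 0/4 not · (2,5)% 2/3 satisfied
Row 3: (3,1)% 1/2 satisfied · (3,3)% 3/3 satisfied · (3,4)% 2/4 satisfied · (3,5)% 3/3 satisfied
Row 4: (4,1)% 2/2 satisfied · (4,3)% 2/3 satisfied · (4,4)@ 0/4 not · (4,5)% 2/3 satisfied
Row 5: (5,1)% 3/3 satisfied · (5,2)% 3/3 satisfied · (5,3)% 4/4 satisfied · (5,4)% 3/4 satisfied · (5,5)% 2/2 satisfied
Row 6: (6,1)% 2/2 satisfied · (6,2)% 3/3 satisfied · (6,3)% 3/3 satisfied · (6,4)% 2/2 satisfied
Unsatisfied: (1,1), (1,2), (2,1), (2,2), (2,4), (4,4) — 6 in total.

6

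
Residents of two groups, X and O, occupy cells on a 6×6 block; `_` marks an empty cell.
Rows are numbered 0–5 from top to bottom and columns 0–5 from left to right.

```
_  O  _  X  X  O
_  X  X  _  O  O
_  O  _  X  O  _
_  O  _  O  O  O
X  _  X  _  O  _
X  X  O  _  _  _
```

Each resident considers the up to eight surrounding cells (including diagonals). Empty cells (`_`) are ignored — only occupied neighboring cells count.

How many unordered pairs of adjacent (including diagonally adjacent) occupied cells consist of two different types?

17

Scan each occupied cell's neighbors to the right and below (and the two forward diagonals) so each pair is counted once.
From row 0: 6 unlike of 10 pairs (running 6/10).
From row 1: 3 unlike of 8 pairs (running 9/18).
From row 2: 3 unlike of 7 pairs (running 12/25).
From row 3: 3 unlike of 8 pairs (running 15/33).
From row 4: 1 unlike of 4 pairs (running 16/37).
From row 5: 1 unlike of 2 pairs (running 17/39).
Total adjacent occupied pairs: 39; unlike-type pairs: 17.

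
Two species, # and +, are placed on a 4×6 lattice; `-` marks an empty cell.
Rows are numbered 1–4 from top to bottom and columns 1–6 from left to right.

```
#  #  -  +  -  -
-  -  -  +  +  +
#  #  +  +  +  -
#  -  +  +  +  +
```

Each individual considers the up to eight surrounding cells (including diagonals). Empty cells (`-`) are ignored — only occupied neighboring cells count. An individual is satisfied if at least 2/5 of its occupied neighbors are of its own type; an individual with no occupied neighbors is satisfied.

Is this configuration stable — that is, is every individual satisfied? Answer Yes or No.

Row 1: (1,1)# 1/1 ✓ · (1,2)# 1/1 ✓ · (1,4)+ 2/2 ✓
Row 2: (2,4)+ 5/5 ✓ · (2,5)+ 5/5 ✓ · (2,6)+ 2/2 ✓
Row 3: (3,1)# 2/2 ✓ · (3,2)# 2/4 ✓ · (3,3)+ 4/5 ✓ · (3,4)+ 7/7 ✓ · (3,5)+ 7/7 ✓
Row 4: (4,1)# 2/2 ✓ · (4,3)+ 3/4 ✓ · (4,4)+ 5/5 ✓ · (4,5)+ 4/4 ✓ · (4,6)+ 2/2 ✓
All meet the threshold, so the configuration is stable.

Yes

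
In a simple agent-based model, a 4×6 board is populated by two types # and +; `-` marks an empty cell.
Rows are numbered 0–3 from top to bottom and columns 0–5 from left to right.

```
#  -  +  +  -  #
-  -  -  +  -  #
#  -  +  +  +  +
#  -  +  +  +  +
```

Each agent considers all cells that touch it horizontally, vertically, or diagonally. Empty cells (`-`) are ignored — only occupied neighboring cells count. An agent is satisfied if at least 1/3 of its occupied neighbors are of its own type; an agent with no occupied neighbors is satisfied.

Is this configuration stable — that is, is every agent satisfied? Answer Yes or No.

(0,0)# 0/0 ✓
(0,2)+ 2/2 ✓
(0,3)+ 2/2 ✓
(0,5)# 1/1 ✓
(1,3)+ 5/5 ✓
(1,5)# 1/3 ✓
(2,0)# 1/1 ✓
(2,2)+ 4/4 ✓
(2,3)+ 6/6 ✓
(2,4)+ 6/7 ✓
(2,5)+ 3/4 ✓
(3,0)# 1/1 ✓
(3,2)+ 3/3 ✓
(3,3)+ 5/5 ✓
(3,4)+ 5/5 ✓
(3,5)+ 3/3 ✓
All meet the threshold, so the configuration is stable.

Yes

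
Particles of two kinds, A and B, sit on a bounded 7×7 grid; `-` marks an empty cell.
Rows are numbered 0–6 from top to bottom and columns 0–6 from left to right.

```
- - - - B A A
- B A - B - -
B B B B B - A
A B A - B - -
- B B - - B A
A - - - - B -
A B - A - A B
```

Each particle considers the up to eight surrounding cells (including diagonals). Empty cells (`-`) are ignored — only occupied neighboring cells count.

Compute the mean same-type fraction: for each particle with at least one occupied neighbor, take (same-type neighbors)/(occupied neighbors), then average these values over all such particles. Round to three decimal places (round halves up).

0.491

(0,4)B 1/2
(0,5)A 1/3
(0,6)A 1/1
(1,1)B 3/4
(1,2)A 0/4
(1,4)B 3/4
(2,0)B 3/4
(2,1)B 4/7
(2,2)B 4/6
(2,3)B 4/6
(2,4)B 3/3
(2,6)A — no occupied neighbors
(3,0)A 0/4
(3,1)B 5/7
(3,2)A 0/6
(3,4)B 3/3
(4,1)B 2/5
(4,2)B 2/3
(4,5)B 2/3
(4,6)A 0/2
(5,0)A 1/3
(5,5)B 2/4
(6,0)A 1/2
(6,1)B 0/2
(6,3)A — no occupied neighbors
(6,5)A 0/2
(6,6)B 1/2
Sum over 25 particles: 1/2 + 1/3 + 1/1 + 3/4 + 0/4 + 3/4 + 3/4 + 4/7 + 4/6 + 4/6 + 3/3 + 0/4 + 5/7 + 0/6 + 3/3 + 2/5 + 2/3 + 2/3 + 0/2 + 1/3 + 2/4 + 1/2 + 0/2 + 0/2 + 1/2 = 5153/420; mean = 5153/420 ÷ 25 = 5153/10500 = 0.490761… → 0.491.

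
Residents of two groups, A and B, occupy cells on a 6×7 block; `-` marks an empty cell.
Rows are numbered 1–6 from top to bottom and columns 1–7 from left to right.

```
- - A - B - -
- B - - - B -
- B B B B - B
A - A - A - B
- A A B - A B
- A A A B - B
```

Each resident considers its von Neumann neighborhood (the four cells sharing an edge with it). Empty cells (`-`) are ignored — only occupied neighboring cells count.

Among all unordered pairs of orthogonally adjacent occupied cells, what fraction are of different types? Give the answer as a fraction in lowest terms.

Scan each occupied cell's neighbors to the right and below so each pair is counted once.
From row 2: 0 unlike of 1 pairs (running 0/1).
From row 3: 2 unlike of 6 pairs (running 2/7).
From row 4: 0 unlike of 2 pairs (running 2/9).
From row 5: 3 unlike of 7 pairs (running 5/16).
From row 6: 1 unlike of 3 pairs (running 6/19).
Total adjacent occupied pairs: 19; unlike-type pairs: 6.
6/19 is already in lowest terms.

6/19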